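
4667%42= 5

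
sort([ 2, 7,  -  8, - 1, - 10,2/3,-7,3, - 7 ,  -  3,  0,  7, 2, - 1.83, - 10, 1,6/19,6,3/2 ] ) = [  -  10,-10,-8,-7 ,- 7,  -  3,-1.83,  -  1, 0,6/19,2/3,1,3/2, 2, 2, 3, 6,7,7] 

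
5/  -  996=  -  1 +991/996 = - 0.01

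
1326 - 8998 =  - 7672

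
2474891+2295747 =4770638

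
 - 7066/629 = - 12 + 482/629 = - 11.23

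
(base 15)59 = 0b1010100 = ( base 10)84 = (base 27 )33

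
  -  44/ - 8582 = 22/4291 = 0.01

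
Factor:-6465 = - 3^1*5^1*431^1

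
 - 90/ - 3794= 45/1897  =  0.02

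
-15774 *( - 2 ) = 31548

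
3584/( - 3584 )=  - 1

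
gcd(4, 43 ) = 1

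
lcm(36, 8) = 72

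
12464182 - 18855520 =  - 6391338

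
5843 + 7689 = 13532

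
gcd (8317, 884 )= 1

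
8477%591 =203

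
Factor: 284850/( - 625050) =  - 211/463 = - 211^1*463^ ( - 1)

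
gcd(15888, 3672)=24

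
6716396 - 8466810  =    -  1750414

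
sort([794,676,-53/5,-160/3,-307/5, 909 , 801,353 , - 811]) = [  -  811,-307/5, - 160/3,- 53/5, 353,676,  794,801,  909 ] 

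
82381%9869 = 3429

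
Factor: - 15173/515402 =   -  2^( - 1)*47^( - 1)*5483^( - 1)*15173^1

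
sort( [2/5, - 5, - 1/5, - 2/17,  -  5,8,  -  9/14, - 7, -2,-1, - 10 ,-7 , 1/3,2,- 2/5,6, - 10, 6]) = [ - 10, - 10, - 7,-7, - 5, - 5, - 2, - 1,- 9/14,  -  2/5,  -  1/5, - 2/17, 1/3, 2/5,2, 6, 6, 8]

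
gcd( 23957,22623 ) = 1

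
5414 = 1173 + 4241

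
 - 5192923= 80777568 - 85970491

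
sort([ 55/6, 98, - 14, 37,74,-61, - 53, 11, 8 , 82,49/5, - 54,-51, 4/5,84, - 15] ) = [ - 61, - 54,  -  53, - 51,-15,  -  14, 4/5, 8, 55/6, 49/5,11, 37,74, 82, 84, 98 ]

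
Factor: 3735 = 3^2*5^1*83^1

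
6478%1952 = 622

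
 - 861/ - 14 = 123/2 = 61.50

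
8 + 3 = 11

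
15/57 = 5/19 =0.26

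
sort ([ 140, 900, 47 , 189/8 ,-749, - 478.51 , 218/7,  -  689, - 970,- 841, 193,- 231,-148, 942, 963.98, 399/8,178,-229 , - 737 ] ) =[ - 970,-841 , - 749,-737,- 689, - 478.51,-231, - 229, - 148,189/8,218/7, 47, 399/8,140, 178, 193,900, 942,963.98] 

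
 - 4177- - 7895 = 3718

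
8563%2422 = 1297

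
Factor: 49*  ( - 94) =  - 2^1*7^2*47^1 = - 4606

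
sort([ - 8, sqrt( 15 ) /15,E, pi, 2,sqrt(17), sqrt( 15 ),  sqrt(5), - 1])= [ - 8, - 1, sqrt( 15 )/15,2, sqrt(5),E, pi,sqrt( 15), sqrt (17)]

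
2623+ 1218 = 3841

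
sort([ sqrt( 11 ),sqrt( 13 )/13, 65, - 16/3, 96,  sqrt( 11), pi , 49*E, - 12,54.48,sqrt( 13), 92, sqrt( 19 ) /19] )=[ - 12,  -  16/3,sqrt(19) /19,sqrt( 13 ) /13,pi, sqrt(11 ),sqrt(11 ),sqrt( 13),54.48,65,92,96, 49* E] 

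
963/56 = 17 +11/56 = 17.20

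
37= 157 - 120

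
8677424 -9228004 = -550580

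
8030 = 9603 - 1573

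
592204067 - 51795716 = 540408351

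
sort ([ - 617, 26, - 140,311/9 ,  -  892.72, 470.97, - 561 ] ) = [ -892.72, - 617, - 561, - 140,26, 311/9,  470.97 ] 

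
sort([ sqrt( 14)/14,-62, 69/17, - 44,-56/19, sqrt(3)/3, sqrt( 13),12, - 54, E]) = [ - 62,  -  54, - 44, -56/19, sqrt( 14)/14, sqrt(3)/3,E, sqrt(13), 69/17, 12]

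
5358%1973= 1412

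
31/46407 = 1/1497  =  0.00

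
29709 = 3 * 9903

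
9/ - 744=- 1 + 245/248 = -0.01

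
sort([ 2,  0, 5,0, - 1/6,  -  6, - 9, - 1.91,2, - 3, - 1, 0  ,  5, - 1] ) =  [ - 9 ,-6, - 3, - 1.91, - 1, - 1, - 1/6, 0 , 0,  0, 2,2,5, 5 ]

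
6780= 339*20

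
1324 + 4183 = 5507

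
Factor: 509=509^1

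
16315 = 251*65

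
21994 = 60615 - 38621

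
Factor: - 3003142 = -2^1*37^1*40583^1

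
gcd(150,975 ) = 75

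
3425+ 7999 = 11424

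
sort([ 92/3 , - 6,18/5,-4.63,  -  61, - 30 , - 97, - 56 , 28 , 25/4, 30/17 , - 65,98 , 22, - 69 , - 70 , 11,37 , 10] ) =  [ - 97,-70 ,-69,- 65, -61 , - 56, - 30,-6, - 4.63,30/17, 18/5, 25/4, 10, 11,22 , 28, 92/3 , 37,98] 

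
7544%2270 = 734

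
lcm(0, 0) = 0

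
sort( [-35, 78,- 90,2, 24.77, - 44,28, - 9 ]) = [ - 90,-44,-35, - 9,2,  24.77, 28,78 ] 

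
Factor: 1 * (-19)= - 19 = -19^1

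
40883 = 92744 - 51861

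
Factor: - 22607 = -13^1*37^1*47^1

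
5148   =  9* 572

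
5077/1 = 5077 = 5077.00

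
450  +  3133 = 3583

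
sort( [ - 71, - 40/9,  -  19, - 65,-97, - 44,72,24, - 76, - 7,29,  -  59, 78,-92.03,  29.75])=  [-97, - 92.03,-76, - 71,-65, - 59,  -  44, -19, - 7, - 40/9,24, 29, 29.75,72,78]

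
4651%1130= 131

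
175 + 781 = 956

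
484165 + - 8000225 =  - 7516060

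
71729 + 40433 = 112162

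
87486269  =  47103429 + 40382840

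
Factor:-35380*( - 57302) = 2^3*5^1*7^1 * 29^1*61^1*4093^1  =  2027344760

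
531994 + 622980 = 1154974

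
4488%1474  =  66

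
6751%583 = 338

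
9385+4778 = 14163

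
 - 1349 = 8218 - 9567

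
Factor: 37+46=83= 83^1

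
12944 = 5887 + 7057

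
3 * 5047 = 15141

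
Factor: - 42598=- 2^1 * 19^2*59^1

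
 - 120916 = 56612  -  177528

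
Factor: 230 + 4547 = 17^1*281^1= 4777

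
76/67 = 1+9/67= 1.13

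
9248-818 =8430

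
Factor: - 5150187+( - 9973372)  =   - 15123559 =- 11^1 * 1374869^1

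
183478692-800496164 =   -  617017472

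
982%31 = 21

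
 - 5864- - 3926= - 1938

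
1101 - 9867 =-8766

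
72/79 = 72/79 = 0.91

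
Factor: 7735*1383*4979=53262877395  =  3^1*5^1*7^1*13^2*17^1*383^1 *461^1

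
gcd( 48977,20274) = 1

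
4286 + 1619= 5905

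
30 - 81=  - 51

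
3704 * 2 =7408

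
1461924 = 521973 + 939951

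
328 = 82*4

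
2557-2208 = 349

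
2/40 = 1/20= 0.05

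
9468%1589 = 1523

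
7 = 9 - 2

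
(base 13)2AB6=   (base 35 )533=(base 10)6233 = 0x1859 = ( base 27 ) 8EN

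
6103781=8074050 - 1970269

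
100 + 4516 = 4616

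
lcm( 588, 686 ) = 4116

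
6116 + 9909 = 16025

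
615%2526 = 615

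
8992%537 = 400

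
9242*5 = 46210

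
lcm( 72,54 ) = 216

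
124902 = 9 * 13878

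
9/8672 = 9/8672 = 0.00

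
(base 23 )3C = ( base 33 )2f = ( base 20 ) 41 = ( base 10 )81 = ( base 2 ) 1010001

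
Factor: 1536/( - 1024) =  - 3/2 =- 2^ ( - 1 )*3^1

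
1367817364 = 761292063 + 606525301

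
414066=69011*6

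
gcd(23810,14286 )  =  4762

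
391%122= 25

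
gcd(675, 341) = 1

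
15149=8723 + 6426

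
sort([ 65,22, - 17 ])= [ - 17 , 22, 65]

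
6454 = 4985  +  1469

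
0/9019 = 0 = 0.00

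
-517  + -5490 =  - 6007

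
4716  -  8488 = -3772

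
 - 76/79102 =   -  38/39551 = - 0.00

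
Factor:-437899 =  - 7^1*11^3*47^1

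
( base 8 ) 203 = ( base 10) 131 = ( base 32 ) 43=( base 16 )83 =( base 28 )4j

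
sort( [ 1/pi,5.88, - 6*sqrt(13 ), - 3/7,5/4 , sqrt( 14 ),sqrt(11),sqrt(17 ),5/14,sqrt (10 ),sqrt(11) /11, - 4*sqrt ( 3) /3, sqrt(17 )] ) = [ - 6*sqrt(13 )  ,- 4*sqrt(3)/3,-3/7 , sqrt(11 ) /11, 1/pi,5/14,5/4,sqrt(10 ) , sqrt(11), sqrt(14),sqrt(17),  sqrt(17 ),5.88 ]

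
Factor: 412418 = 2^1*206209^1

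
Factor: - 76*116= - 8816 = -  2^4*19^1  *29^1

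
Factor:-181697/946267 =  - 7^ (- 1)*19^1 *73^1*  131^1*135181^ ( - 1) 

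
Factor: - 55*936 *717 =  - 2^3*3^3*5^1*11^1*13^1*239^1= -  36911160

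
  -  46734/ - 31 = 1507+17/31=1507.55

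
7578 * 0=0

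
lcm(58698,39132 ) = 117396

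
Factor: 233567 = 19^2*647^1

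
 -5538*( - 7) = 38766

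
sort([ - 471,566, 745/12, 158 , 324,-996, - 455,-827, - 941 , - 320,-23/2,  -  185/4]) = [-996,-941, - 827, - 471 , -455, - 320, - 185/4,-23/2 , 745/12, 158, 324 , 566]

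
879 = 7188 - 6309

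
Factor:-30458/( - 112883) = 2^1 *97^1*719^ (- 1)  =  194/719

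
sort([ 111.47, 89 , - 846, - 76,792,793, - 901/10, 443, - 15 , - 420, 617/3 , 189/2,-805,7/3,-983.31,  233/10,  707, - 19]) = [-983.31, - 846,-805  , - 420, - 901/10, - 76,-19, - 15,  7/3 , 233/10, 89,189/2,111.47, 617/3,443 , 707, 792,793 ] 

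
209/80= 2+ 49/80 = 2.61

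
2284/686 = 3 + 113/343= 3.33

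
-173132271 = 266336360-439468631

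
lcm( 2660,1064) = 5320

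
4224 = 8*528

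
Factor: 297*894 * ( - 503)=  - 2^1*3^4*11^1*149^1*503^1 = - 133555554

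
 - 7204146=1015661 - 8219807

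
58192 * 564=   32820288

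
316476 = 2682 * 118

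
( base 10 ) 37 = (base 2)100101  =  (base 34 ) 13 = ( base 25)1C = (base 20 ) 1h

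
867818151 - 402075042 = 465743109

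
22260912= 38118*584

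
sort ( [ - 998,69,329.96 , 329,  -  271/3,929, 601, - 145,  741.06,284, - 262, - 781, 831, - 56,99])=[ -998, -781, - 262, - 145,-271/3, -56,69,99, 284, 329,329.96, 601,741.06, 831, 929 ] 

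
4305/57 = 75  +  10/19 = 75.53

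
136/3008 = 17/376= 0.05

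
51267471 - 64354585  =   - 13087114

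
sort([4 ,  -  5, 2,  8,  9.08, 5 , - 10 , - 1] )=[ - 10, - 5,-1 , 2,  4,  5,8,9.08] 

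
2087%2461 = 2087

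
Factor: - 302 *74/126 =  - 2^1 * 3^ ( - 2)*7^(  -  1)*37^1*151^1 = - 11174/63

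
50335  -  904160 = -853825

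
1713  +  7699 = 9412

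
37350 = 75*498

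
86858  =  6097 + 80761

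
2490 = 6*415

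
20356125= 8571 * 2375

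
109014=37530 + 71484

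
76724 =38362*2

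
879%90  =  69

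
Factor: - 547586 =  - 2^1*13^1*21061^1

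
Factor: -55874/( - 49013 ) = 2^1*7^1*13^1*23^( - 1) * 307^1 * 2131^( -1)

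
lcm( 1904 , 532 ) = 36176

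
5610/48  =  935/8  =  116.88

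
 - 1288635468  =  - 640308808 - 648326660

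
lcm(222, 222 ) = 222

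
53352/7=7621 + 5/7  =  7621.71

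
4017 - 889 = 3128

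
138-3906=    - 3768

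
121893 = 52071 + 69822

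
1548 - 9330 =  - 7782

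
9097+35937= 45034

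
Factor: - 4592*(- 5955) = 27345360 =2^4 * 3^1*5^1*7^1  *41^1*397^1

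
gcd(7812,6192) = 36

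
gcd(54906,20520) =6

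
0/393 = 0 = 0.00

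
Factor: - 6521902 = -2^1 * 19^1* 171629^1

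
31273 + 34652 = 65925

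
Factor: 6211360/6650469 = 2^5 * 3^(-2 ) *5^1 * 7^( - 1 )*38821^1*105563^( - 1) 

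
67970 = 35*1942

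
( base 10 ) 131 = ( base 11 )10A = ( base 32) 43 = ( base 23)5G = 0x83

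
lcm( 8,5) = 40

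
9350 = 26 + 9324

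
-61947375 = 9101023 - 71048398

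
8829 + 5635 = 14464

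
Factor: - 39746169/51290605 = - 3^2*5^( - 1) * 4416241^1*10258121^( - 1)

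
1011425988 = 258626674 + 752799314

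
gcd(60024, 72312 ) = 24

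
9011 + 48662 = 57673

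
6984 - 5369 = 1615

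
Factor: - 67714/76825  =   - 2^1*5^(-2 )*7^(- 1 )*439^( - 1)*33857^1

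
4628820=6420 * 721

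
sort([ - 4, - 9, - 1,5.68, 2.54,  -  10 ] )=[ -10,-9, - 4, - 1,  2.54, 5.68 ] 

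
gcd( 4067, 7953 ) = 1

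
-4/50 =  - 1 + 23/25 =- 0.08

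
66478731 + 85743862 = 152222593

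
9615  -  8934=681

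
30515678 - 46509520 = -15993842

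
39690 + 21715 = 61405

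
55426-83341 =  -27915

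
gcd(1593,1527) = 3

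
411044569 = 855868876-444824307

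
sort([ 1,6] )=[ 1,6 ]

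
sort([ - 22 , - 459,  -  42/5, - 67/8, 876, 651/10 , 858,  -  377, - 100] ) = [ - 459, - 377, - 100, - 22, - 42/5, - 67/8, 651/10, 858, 876] 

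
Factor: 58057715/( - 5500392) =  - 2^(-3 ) * 3^( - 1 )*5^1*31^(-1)*7393^ (  -  1) * 11611543^1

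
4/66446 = 2/33223 = 0.00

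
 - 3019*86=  - 259634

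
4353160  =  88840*49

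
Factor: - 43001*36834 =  - 1583898834 =- 2^1*3^1*7^2*877^1 *6143^1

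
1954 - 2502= - 548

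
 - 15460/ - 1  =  15460 + 0/1= 15460.00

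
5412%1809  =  1794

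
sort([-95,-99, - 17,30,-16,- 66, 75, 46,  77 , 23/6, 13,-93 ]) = [-99,- 95,-93,-66,-17, - 16,23/6, 13,30, 46,75, 77]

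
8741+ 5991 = 14732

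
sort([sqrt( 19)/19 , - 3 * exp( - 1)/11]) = [-3*exp(-1 )/11, sqrt(19 ) /19 ]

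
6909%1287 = 474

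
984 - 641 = 343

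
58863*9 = 529767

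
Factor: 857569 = 857569^1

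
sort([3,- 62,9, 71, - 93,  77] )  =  [ - 93, - 62,  3 , 9, 71,  77] 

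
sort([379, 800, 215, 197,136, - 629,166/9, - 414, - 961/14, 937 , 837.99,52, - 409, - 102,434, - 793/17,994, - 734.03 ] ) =[ - 734.03,-629, - 414, - 409  ,  -  102 , - 961/14, - 793/17, 166/9,52, 136 , 197, 215,379,434,800, 837.99,937,994] 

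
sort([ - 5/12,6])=[ - 5/12, 6] 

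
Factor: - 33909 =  - 3^1*89^1*127^1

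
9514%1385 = 1204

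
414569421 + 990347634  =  1404917055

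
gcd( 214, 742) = 2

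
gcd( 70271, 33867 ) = 1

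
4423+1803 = 6226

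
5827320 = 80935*72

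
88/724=22/181 = 0.12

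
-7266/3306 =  - 1211/551 = - 2.20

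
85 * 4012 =341020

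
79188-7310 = 71878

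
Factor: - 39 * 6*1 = - 234=-2^1*3^2* 13^1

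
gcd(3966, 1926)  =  6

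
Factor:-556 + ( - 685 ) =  -17^1*73^1 = - 1241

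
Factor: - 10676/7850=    -2^1*5^( - 2) *17^1= - 34/25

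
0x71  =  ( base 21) 58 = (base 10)113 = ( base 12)95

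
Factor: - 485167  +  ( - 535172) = -3^2*113371^1 = -1020339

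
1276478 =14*91177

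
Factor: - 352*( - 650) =2^6*5^2*11^1*13^1 = 228800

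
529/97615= 529/97615 = 0.01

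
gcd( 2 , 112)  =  2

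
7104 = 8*888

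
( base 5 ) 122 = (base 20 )1h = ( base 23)1E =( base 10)37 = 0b100101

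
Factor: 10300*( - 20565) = -2^2*3^2* 5^3*103^1*457^1 = - 211819500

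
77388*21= 1625148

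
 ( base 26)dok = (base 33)8LR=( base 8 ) 22330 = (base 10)9432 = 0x24D8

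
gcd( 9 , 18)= 9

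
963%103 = 36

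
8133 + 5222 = 13355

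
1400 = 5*280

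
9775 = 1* 9775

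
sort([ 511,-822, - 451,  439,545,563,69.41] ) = [ - 822, -451, 69.41,439, 511, 545,  563]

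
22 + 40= 62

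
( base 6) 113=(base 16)2D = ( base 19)27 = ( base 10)45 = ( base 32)1d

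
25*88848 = 2221200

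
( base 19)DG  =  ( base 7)524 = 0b100000111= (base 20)d3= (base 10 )263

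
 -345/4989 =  - 1+1548/1663= -0.07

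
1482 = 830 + 652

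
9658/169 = 57 + 25/169 = 57.15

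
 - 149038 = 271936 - 420974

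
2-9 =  - 7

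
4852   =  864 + 3988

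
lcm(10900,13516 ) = 337900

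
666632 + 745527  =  1412159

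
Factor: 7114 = 2^1* 3557^1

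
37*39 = 1443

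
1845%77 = 74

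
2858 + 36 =2894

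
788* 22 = 17336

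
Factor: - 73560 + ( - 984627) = - 1058187 = -3^1 *13^1*43^1 * 631^1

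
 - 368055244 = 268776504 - 636831748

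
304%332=304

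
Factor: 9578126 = 2^1*503^1*9521^1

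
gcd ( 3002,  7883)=1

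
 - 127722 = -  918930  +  791208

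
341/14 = 341/14 = 24.36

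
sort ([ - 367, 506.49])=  [ - 367,506.49]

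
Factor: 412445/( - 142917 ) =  - 3^( - 1)*5^1* 11^1*7499^1 * 47639^ ( - 1 ) 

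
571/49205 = 571/49205 = 0.01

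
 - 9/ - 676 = 9/676 = 0.01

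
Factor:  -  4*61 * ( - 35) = 8540 =2^2*5^1*7^1*61^1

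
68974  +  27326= 96300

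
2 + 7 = 9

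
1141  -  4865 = -3724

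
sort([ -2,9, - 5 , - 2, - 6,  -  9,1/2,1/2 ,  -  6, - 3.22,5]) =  [- 9, - 6, - 6, - 5, - 3.22,-2, - 2,1/2,1/2, 5,9 ]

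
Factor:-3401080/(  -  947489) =2^3  *5^1 *919^( - 1 )*1031^( - 1)*85027^1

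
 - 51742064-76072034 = -127814098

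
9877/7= 1411 = 1411.00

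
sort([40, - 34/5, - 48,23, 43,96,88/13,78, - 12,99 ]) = [ - 48, - 12, - 34/5, 88/13,23, 40, 43,78,  96,  99]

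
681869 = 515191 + 166678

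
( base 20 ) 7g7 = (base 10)3127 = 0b110000110111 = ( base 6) 22251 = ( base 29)3ko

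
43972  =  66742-22770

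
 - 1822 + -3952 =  - 5774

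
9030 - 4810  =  4220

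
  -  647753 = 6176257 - 6824010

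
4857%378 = 321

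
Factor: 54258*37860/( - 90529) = - 2^3  *3^2*5^1*631^1 * 9043^1 * 90529^( - 1) = - 2054207880/90529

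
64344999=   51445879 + 12899120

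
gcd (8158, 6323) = 1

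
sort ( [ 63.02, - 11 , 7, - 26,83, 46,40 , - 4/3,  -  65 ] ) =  [ - 65, - 26,- 11, - 4/3 , 7, 40, 46, 63.02, 83]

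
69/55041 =23/18347 = 0.00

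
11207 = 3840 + 7367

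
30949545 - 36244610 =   -  5295065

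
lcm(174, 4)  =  348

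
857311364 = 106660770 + 750650594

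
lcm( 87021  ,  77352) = 696168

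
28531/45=28531/45 = 634.02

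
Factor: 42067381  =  811^1*51871^1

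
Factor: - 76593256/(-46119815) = 2^3*5^( - 1)*7^ (-1 )  *19^1 * 37^1*191^( - 1)*6899^( - 1)*13619^1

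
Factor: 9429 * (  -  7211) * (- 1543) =104912456817 = 3^1*7^1*449^1*1543^1 * 7211^1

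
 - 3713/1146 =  - 3713/1146 = - 3.24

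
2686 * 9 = 24174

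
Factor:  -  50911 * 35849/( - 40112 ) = 1825108439/40112  =  2^( - 4 ) * 7^2*11^1*23^( -1 )*109^( - 1)*1039^1 * 3259^1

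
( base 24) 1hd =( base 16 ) 3E5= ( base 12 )6B1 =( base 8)1745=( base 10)997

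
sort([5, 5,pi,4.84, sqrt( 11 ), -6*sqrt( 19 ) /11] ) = [ - 6*sqrt( 19) /11,pi, sqrt(11 ), 4.84, 5, 5 ] 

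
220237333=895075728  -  674838395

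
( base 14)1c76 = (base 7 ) 21106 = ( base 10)5200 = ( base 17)10gf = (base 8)12120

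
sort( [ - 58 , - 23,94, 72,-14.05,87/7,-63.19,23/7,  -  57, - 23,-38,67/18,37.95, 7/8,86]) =[-63.19, - 58, - 57,-38 , - 23,-23, - 14.05,7/8 , 23/7 , 67/18,87/7,37.95,72, 86 , 94]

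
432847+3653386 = 4086233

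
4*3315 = 13260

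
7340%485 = 65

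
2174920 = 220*9886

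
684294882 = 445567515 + 238727367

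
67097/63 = 1065 + 2/63 = 1065.03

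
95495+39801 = 135296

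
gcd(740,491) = 1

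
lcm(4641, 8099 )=413049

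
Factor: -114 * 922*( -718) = 2^3*3^1*19^1*359^1*461^1 = 75467544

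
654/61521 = 218/20507 = 0.01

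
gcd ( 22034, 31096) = 46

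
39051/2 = 39051/2 = 19525.50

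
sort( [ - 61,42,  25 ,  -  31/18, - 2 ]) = [ - 61,-2, - 31/18,25,42 ]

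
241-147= 94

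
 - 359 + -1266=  - 1625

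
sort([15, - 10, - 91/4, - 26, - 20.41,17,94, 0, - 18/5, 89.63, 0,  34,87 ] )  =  [- 26 , - 91/4, - 20.41,-10,  -  18/5, 0 , 0,  15,  17,  34, 87,89.63, 94 ]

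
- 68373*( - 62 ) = 4239126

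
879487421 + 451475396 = 1330962817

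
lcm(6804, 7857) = 659988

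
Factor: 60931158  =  2^1 *3^1*10155193^1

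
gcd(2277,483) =69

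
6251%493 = 335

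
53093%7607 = 7451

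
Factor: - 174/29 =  - 2^1*3^1 = - 6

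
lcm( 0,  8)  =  0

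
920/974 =460/487 =0.94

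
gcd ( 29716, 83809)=19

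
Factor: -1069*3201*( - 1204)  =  4119930276 = 2^2 * 3^1* 7^1*11^1* 43^1*97^1*  1069^1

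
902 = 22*41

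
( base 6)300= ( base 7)213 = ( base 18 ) 60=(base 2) 1101100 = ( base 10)108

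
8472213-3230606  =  5241607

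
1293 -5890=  - 4597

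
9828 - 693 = 9135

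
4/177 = 4/177 = 0.02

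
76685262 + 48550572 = 125235834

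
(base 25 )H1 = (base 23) IC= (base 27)FL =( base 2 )110101010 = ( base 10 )426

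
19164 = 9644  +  9520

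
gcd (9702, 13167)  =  693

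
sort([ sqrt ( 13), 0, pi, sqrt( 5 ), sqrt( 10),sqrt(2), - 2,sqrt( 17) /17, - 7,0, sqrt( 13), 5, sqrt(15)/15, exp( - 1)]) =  [ -7,  -  2, 0, 0,  sqrt( 17 )/17, sqrt ( 15 )/15,exp( - 1), sqrt( 2 ) , sqrt( 5 ), pi, sqrt(10 ) , sqrt( 13 ),sqrt (13), 5]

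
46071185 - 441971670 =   -  395900485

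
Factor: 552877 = 13^1*71^1*599^1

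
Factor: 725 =5^2*29^1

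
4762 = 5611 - 849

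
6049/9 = 672 + 1/9 = 672.11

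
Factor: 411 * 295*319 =38677155 = 3^1*5^1*11^1*29^1*59^1*137^1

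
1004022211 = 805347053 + 198675158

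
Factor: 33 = 3^1*11^1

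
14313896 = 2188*6542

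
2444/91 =188/7= 26.86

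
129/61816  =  129/61816 = 0.00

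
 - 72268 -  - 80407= 8139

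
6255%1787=894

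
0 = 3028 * 0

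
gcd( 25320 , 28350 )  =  30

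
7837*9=70533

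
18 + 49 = 67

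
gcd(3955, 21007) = 7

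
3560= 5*712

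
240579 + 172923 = 413502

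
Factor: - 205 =-5^1*41^1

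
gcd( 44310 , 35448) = 8862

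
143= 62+81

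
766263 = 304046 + 462217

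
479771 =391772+87999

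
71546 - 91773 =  - 20227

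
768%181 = 44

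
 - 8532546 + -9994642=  - 18527188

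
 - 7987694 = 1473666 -9461360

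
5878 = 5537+341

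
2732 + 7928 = 10660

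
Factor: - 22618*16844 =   -  380977592  =  - 2^3*43^1  *  263^1*4211^1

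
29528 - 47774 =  - 18246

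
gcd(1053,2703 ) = 3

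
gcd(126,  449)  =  1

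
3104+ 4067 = 7171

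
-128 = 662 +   -  790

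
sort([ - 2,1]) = [  -  2, 1]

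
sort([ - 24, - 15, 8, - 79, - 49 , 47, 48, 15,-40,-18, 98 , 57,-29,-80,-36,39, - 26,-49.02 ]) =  [ - 80, - 79, - 49.02 ,-49, -40,-36,-29,-26, - 24, - 18, - 15, 8,15 , 39, 47, 48, 57,98] 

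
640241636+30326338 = 670567974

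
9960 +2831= 12791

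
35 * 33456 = 1170960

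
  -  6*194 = -1164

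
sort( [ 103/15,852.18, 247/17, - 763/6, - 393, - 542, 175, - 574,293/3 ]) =[ - 574, - 542, - 393,-763/6,103/15,247/17,  293/3, 175,852.18 ] 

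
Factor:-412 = - 2^2*103^1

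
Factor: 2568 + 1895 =4463^1= 4463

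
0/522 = 0 = 0.00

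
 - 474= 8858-9332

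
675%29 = 8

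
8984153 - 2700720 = 6283433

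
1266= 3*422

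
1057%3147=1057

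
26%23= 3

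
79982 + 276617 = 356599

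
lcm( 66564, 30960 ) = 1331280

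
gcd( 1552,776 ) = 776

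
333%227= 106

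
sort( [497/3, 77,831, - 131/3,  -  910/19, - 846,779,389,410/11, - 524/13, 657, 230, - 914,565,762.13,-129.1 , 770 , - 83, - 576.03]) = [ - 914, -846,- 576.03, - 129.1, - 83, - 910/19, - 131/3, - 524/13 , 410/11,77,497/3,230, 389,565, 657,762.13 , 770,779,831]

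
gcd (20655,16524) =4131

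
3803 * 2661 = 10119783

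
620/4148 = 155/1037 = 0.15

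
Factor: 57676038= 2^1*3^1*7^2*196177^1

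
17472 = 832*21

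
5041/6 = 5041/6 = 840.17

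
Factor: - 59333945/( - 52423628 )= 2^( - 2)*5^1*11^1*599^1*1801^1*13105907^( - 1)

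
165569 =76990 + 88579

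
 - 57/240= -1  +  61/80 = -  0.24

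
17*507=8619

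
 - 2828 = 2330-5158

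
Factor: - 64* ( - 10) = 640 = 2^7*5^1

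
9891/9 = 1099  =  1099.00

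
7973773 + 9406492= 17380265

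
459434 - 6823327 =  - 6363893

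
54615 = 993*55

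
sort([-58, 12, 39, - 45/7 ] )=[ - 58, - 45/7, 12, 39]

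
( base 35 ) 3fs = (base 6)31324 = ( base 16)1084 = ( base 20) ab8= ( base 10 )4228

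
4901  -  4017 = 884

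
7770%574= 308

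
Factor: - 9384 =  - 2^3*3^1*17^1*23^1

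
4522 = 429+4093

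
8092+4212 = 12304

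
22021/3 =7340 + 1/3  =  7340.33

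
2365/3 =788 + 1/3= 788.33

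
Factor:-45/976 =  - 2^( - 4)*3^2 * 5^1 *61^(-1)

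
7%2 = 1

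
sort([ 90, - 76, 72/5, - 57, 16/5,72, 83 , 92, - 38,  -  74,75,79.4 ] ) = [ - 76 , - 74,-57,  -  38, 16/5,72/5,72, 75, 79.4,83,90,92 ]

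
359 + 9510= 9869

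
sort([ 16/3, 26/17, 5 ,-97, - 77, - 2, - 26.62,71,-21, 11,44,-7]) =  [ - 97,-77,-26.62,- 21,-7,  -  2, 26/17,5 , 16/3, 11, 44, 71 ] 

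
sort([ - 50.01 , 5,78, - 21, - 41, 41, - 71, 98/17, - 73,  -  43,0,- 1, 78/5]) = [-73,-71,-50.01, - 43,-41, - 21 , -1,  0, 5 , 98/17,78/5, 41,78]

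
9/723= 3/241=0.01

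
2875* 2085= 5994375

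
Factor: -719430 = - 2^1*3^1*5^1*23981^1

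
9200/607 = 15+95/607 =15.16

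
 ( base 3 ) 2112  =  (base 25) 2i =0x44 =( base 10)68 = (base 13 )53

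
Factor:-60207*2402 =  - 2^1*3^1*7^1 *47^1*61^1 *1201^1= -144617214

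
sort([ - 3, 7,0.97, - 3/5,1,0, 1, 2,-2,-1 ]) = [ - 3, -2,  -  1, - 3/5,0, 0.97,1, 1, 2, 7 ] 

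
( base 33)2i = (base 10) 84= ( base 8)124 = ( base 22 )3i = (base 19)48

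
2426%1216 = 1210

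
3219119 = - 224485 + 3443604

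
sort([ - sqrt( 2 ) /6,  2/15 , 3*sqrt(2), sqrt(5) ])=[ - sqrt( 2)/6, 2/15,sqrt( 5),3*sqrt (2) ]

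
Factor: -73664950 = - 2^1 * 5^2*1031^1 * 1429^1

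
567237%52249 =44747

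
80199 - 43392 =36807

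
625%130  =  105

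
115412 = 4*28853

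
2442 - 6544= - 4102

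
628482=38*16539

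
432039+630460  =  1062499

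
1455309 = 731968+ 723341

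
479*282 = 135078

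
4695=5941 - 1246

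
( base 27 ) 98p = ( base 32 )6ki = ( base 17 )1692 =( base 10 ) 6802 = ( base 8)15222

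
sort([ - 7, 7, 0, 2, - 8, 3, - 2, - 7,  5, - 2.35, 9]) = [ - 8, - 7, - 7,-2.35, - 2, 0, 2, 3, 5, 7,9]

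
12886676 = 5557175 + 7329501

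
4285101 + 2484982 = 6770083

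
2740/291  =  9 + 121/291  =  9.42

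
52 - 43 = 9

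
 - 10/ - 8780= 1/878= 0.00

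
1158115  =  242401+915714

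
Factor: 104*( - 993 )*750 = -77454000 = - 2^4 *3^2 * 5^3* 13^1*331^1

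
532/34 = 15+11/17 = 15.65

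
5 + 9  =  14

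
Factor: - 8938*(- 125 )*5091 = 2^1*3^1*5^3*41^1*109^1*1697^1 = 5687919750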